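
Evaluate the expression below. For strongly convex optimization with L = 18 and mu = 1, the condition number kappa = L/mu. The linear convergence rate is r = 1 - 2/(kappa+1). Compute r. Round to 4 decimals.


Step 1: Compute the condition number.
kappa = L/mu = 18/1 = 18.0
Step 2: Compute the convergence rate.
r = 1 - 2/(kappa + 1) = 1 - 2*mu/(L + mu) = (L - mu)/(L + mu) = 17/19 = 0.8947


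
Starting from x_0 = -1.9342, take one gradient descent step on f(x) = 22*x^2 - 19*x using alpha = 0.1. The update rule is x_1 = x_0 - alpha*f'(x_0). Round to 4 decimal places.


We compute the gradient at x_0 and apply the update.
f'(x) = 44*x - 19
f'(-1.9342) = 44*-1.9342 - 19 = -104.1048
x_1 = -1.9342 - 0.1*-104.1048 = 8.4763


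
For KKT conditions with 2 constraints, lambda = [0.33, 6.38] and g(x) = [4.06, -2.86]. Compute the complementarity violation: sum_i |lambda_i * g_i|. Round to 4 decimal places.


KKT complementary slackness check:
lambda_1 * g_1 = 0.33 * 4.06 = 1.3398
lambda_2 * g_2 = 6.38 * -2.86 = -18.2468
Total violation = 1.3398 + 18.2468 = 19.5866


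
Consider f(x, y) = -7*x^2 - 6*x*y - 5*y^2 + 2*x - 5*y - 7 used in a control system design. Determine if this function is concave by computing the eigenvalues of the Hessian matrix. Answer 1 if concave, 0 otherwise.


The Hessian of f(x,y) = -7*x^2 - 6*x*y - 5*y^2 + 2*x - 5*y - 7 is:
H = [[-14, -6], [-6, -10]]
Trace = -14 - 10 = -24
Determinant = -14*-10 - (-6)^2 = 104
Discriminant = (-24)^2 - 4*104 = 160.0
Eigenvalues: lambda_1 = -18.3246, lambda_2 = -5.6754
The function is concave.

1


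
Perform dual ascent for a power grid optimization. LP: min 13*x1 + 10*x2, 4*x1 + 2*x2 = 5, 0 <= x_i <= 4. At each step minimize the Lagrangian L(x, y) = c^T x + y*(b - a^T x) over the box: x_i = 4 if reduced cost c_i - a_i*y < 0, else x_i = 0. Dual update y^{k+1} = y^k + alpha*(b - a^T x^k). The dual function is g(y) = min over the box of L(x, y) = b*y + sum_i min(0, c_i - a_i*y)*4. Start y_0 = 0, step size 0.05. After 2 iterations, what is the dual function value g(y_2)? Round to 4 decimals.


Dual ascent for LP: min 13*x1 + 10*x2, 4*x1 + 2*x2 = 5, 0 <= x_i <= 4
Step 1: y^k = 0.0, reduced costs: (13.0, 10.0)
  x^k = (0.0, 0.0), subgradient = b - a^T x = 5.0
  y^{k+1} = 0.0 + 0.05*5.0 = 0.25
Step 2: y^k = 0.25, reduced costs: (12.0, 9.5)
  x^k = (0.0, 0.0), subgradient = b - a^T x = 5.0
  y^{k+1} = 0.25 + 0.05*5.0 = 0.5
Dual objective at y_2 = 0.5: reduced costs (11.0, 9.0), box minimizer x = (0.0, 0.0)
g(y_2) = b*y + (c1 - a1*y)*x1 + (c2 - a2*y)*x2 = 5*0.5 + 11.0*0.0 + 9.0*0.0 = 2.5 + 0.0 + 0.0 = 2.5


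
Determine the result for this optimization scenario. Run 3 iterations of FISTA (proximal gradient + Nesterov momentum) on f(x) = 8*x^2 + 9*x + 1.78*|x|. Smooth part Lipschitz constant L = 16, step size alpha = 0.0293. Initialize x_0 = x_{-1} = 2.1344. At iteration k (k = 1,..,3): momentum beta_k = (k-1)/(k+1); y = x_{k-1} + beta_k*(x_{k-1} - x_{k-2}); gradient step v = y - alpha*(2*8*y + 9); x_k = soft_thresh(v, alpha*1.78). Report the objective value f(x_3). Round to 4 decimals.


FISTA on f(x) = 8*x^2 + 9*x + 1.78*|x|
L = 16, alpha = 0.0293
Iteration 1: beta = 0.0, y = 2.1344 + 0.0*(2.1344 - 2.1344) = 2.1344
  grad(y) = 43.1504, v = y - alpha*grad = 0.8701
  prox(v) = soft_thresh(0.8701, 0.0522) = 0.8179
Iteration 2: beta = 0.3333, y = 0.8179 + 0.3333*(0.8179 - 2.1344) = 0.3791
  grad(y) = 15.0659, v = y - alpha*grad = -0.0623
  prox(v) = soft_thresh(-0.0623, 0.0522) = -0.0102
Iteration 3: beta = 0.5, y = -0.0102 + 0.5*(-0.0102 - 0.8179) = -0.4242
  grad(y) = 2.2127, v = y - alpha*grad = -0.489
  prox(v) = soft_thresh(-0.489, 0.0522) = -0.4369
f(x_3) = 8*(-0.4369)^2 + 9*(-0.4369) + 1.78*|-0.4369| = -1.6274


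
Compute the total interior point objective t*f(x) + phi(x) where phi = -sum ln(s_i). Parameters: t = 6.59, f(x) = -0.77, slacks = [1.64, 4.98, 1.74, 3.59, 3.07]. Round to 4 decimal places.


Step 1: Compute log-barrier.
ln values: [0.4947, 1.6054, 0.5539, 1.2782, 1.1217]
phi = -(0.4947 + 1.6054 + 0.5539 + 1.2782 + 1.1217) = -5.0538
Step 2: Compute augmented objective.
t*f(x) = 6.59*-0.77 = -5.0743
Total = -5.0743 - 5.0538 = -10.1281


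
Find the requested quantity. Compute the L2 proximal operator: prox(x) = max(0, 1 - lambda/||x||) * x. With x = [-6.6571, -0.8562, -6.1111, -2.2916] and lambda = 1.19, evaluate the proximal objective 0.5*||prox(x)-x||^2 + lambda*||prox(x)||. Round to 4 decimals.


Step 1: Compute ||x||.
||x|| = 9.362
Step 2: Compute scaling factor.
scale = max(0, 1 - 1.19/9.362) = 0.8729
Step 3: prox(x) = [-5.8109, -0.7474, -5.3343, -2.0003]
||prox(x)|| = 8.172
Step 4: Proximal objective.
0.5*||prox-x||^2 = 0.7081
lambda*||prox|| = 9.7247
Total = 10.4327


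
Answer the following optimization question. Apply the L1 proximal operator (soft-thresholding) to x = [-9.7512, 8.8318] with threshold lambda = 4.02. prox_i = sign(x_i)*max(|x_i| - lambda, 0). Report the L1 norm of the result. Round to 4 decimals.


Soft-thresholding with lambda = 4.02:
prox(-9.7512) = sign(-9.7512)*max(|-9.7512| - 4.02, 0) = -5.7312
prox(8.8318) = sign(8.8318)*max(|8.8318| - 4.02, 0) = 4.8118
prox(x) = [-5.7312, 4.8118]
||prox(x)||_1 = 5.7312 + 4.8118 = 10.543


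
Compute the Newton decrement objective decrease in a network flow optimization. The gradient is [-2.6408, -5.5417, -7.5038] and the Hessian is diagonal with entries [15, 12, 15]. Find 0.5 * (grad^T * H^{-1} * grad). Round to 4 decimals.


Step 1: H is diagonal, so H^(-1) * g = [-0.1761, -0.4618, -0.5003].
Step 2: g^T H^(-1) g = sum_i g_i^2 / H_ii
  = (-2.6408)^2/15 + (-5.5417)^2/12 + (-7.5038)^2/15
  = 0.4649 + 2.5592 + 3.7538 = 6.7779
Step 3: Objective decrease = 0.5 * g^T H^(-1) g = 3.389


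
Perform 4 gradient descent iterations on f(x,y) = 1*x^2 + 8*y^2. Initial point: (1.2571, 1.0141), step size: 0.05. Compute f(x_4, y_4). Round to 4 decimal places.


Gradient descent on f(x,y) = 1*x^2 + 8*y^2.
Starting point: (1.2571, 1.0141), alpha = 0.05
Step 1: grad_x = 2*1*1.2571 = 2.5142, grad_y = 2*8*1.0141 = 16.2256
  x_1 = 1.2571 - 0.05*2.5142 = 1.1314
  y_1 = 1.0141 - 0.05*16.2256 = 0.2028
Step 2: grad_x = 2*1*1.1314 = 2.2628, grad_y = 2*8*0.2028 = 3.2451
  x_2 = 1.1314 - 0.05*2.2628 = 1.0183
  y_2 = 0.2028 - 0.05*3.2451 = 0.0406
Step 3: grad_x = 2*1*1.0183 = 2.0365, grad_y = 2*8*0.0406 = 0.649
  x_3 = 1.0183 - 0.05*2.0365 = 0.9164
  y_3 = 0.0406 - 0.05*0.649 = 0.0081
Step 4: grad_x = 2*1*0.9164 = 1.8329, grad_y = 2*8*0.0081 = 0.1298
  x_4 = 0.9164 - 0.05*1.8329 = 0.8248
  y_4 = 0.0081 - 0.05*0.1298 = 0.0016
f(0.8248, 0.0016) = 1*0.8248^2 + 8*0.0016^2 = 0.6803


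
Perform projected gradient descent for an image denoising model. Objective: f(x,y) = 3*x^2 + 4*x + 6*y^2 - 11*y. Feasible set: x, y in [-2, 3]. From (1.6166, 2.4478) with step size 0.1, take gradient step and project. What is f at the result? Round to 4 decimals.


Step 1: Compute gradient at (1.6166, 2.4478).
grad_x = 2*3*1.6166 + 4 = 13.6996
grad_y = 2*6*2.4478 - 11 = 18.3736
Step 2: Gradient step.
x_raw = 1.6166 - 0.1*13.6996 = 0.2466
y_raw = 2.4478 - 0.1*18.3736 = 0.6104
Step 3: Project onto [-2, 3].
x_proj = clip(0.2466) = 0.2466
y_proj = clip(0.6104) = 0.6104
Step 4: Evaluate f.
f(0.2466, 0.6104) = -3.31


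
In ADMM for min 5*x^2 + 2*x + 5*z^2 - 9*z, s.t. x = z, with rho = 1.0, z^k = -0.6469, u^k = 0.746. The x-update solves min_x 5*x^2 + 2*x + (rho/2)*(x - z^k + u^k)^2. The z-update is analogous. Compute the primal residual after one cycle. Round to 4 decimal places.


ADMM iteration with rho = 1.0, z^k = -0.6469, u^k = 0.746
Step 1: x-update.
Minimize 5*x^2 + 2*x + (1.0/2)*(x + 0.6469 + 0.746)^2
FOC: (2*5 + 1.0)*x = -2 + 1.0*(-0.6469 - 0.746)
x^{k+1} = -0.3084
Step 2: z-update.
Minimize 5*z^2 - 9*z + (1.0/2)*(-0.3084 - z + 0.746)^2
FOC: (2*5 + 1.0)*z = 9 + 1.0*(-0.3084 + 0.746)
z^{k+1} = 0.858
Step 3: u-update.
u^{k+1} = 0.746 - 0.3084 - 0.858 = -0.4204
Step 4: Primal residual = |-0.3084 - 0.858| = 1.1664


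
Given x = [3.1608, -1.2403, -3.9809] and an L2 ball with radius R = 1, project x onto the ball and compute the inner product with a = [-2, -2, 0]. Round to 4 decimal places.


Step 1: Compute ||x|| (intermediates to 6 decimals).
||x|| = sqrt(3.1608^2 + (-1.2403)^2 + (-3.9809)^2) = 5.232262
Step 2: Project.
Since ||x|| > R, scale = R/||x|| = 1/5.232262 = 0.191122, proj(x) = scale * x
proj(x) = [0.604098, -0.237049, -0.760838]
Step 3: Dot product.
a^T * proj(x) = -2*0.604098 - 2*(-0.237049) + 0*(-0.760838) = -0.7341


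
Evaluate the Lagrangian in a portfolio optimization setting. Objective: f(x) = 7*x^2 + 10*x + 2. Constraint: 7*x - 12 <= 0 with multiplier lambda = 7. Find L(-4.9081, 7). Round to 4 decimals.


Step 1: Evaluate f(x).
f(-4.9081) = 7*(-4.9081)^2 + 10*(-4.9081) + 2 = 121.5451
Step 2: Evaluate g(x).
g(-4.9081) = 7*-4.9081 - 12 = -46.3567
Step 3: Compute Lagrangian.
L = 121.5451 + 7*-46.3567 = -202.9518


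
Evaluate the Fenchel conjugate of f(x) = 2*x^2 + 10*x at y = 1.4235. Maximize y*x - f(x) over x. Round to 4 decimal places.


f*(y) = sup_x {y*x - a*x^2 - b*x} = sup_x {(y-b)*x - a*x^2}
FOC: (y - b) - 2a*x = 0 => x* = (y - b)/(2a)
x* = (1.4235 - 10)/(2*2) = -2.1441
f*(1.4235) = (y-b)^2/(4a) = (1.4235 - 10)^2/(4*2)
= 73.5564/8 = 9.1945


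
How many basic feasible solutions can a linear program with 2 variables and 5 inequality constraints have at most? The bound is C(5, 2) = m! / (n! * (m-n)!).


Each vertex corresponds to some choice of n active constraints out of m, so the number of vertices is at most C(m, n) = m! / (n!(m-n)!).
m = 5, n = 2
Numerator: 5 * 4
Denominator: 2! = 2
C(5, 2) = 10


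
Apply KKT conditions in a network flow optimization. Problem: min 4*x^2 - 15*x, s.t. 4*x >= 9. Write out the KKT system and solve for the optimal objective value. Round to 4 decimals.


Step 1: Try lambda = 0 (constraint inactive).
x_unc = 15/(2*4) = 1.875
Check: 4*1.875 = 7.5 < 9 -- violated!
Step 2: Constraint must be active: 4*x = 9
x* = 9/4 = 2.25
lambda = (2*4*2.25 - 15)/4 = 0.75
Step 3: Compute optimal value.
f(x*) = 4*2.25^2 - 15*2.25 = -13.5


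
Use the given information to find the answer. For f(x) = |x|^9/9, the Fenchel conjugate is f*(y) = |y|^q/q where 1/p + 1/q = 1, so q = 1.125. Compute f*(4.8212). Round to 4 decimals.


The conjugate exponent q satisfies 1/p + 1/q = 1.
p = 9, so q = 9/(9 - 1) = 1.125
|y|^q = 4.8212^1.125 = 5.8688
f*(4.8212) = 5.8688 / 1.125 = 5.2167


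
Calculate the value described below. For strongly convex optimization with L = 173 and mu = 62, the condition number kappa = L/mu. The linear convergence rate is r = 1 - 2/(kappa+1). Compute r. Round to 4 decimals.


Step 1: Compute the condition number.
kappa = L/mu = 173/62 = 2.7903
Step 2: Compute the convergence rate.
r = 1 - 2/(kappa + 1) = 1 - 2*mu/(L + mu) = (L - mu)/(L + mu) = 111/235 = 0.4723


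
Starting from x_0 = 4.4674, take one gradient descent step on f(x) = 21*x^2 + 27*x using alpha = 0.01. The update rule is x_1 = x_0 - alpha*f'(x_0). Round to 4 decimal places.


We compute the gradient at x_0 and apply the update.
f'(x) = 42*x + 27
f'(4.4674) = 42*4.4674 + 27 = 214.6308
x_1 = 4.4674 - 0.01*214.6308 = 2.3211


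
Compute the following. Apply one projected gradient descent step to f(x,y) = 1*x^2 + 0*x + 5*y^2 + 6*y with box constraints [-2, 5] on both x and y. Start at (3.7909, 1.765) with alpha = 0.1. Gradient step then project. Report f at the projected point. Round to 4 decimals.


Step 1: Compute gradient at (3.7909, 1.765).
grad_x = 2*1*3.7909 + 0 = 7.5818
grad_y = 2*5*1.765 + 6 = 23.65
Step 2: Gradient step.
x_raw = 3.7909 - 0.1*7.5818 = 3.0327
y_raw = 1.765 - 0.1*23.65 = -0.6
Step 3: Project onto [-2, 5].
x_proj = clip(3.0327) = 3.0327
y_proj = clip(-0.6) = -0.6
Step 4: Evaluate f.
f(3.0327, -0.6) = 7.3974


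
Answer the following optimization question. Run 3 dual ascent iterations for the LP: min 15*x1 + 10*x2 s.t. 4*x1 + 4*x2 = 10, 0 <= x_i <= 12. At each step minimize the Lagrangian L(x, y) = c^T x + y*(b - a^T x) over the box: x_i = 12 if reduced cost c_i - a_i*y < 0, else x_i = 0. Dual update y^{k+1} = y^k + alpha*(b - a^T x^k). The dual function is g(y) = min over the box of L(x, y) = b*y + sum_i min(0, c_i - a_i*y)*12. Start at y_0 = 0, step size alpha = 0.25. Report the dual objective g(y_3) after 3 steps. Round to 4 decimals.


Dual ascent for LP: min 15*x1 + 10*x2, 4*x1 + 4*x2 = 10, 0 <= x_i <= 12
Step 1: y^k = 0.0, reduced costs: (15.0, 10.0)
  x^k = (0.0, 0.0), subgradient = b - a^T x = 10.0
  y^{k+1} = 0.0 + 0.25*10.0 = 2.5
Step 2: y^k = 2.5, reduced costs: (5.0, 0.0)
  x^k = (0.0, 0.0), subgradient = b - a^T x = 10.0
  y^{k+1} = 2.5 + 0.25*10.0 = 5.0
Step 3: y^k = 5.0, reduced costs: (-5.0, -10.0)
  x^k = (12.0, 12.0), subgradient = b - a^T x = -86.0
  y^{k+1} = 5.0 + 0.25*-86.0 = -16.5
Dual objective at y_3 = -16.5: reduced costs (81.0, 76.0), box minimizer x = (0.0, 0.0)
g(y_3) = b*y + (c1 - a1*y)*x1 + (c2 - a2*y)*x2 = 10*(-16.5) + 81.0*0.0 + 76.0*0.0 = -165.0 + 0.0 + 0.0 = -165.0


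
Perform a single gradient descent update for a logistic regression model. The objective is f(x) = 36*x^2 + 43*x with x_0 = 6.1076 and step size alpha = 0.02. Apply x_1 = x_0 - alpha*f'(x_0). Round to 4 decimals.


We compute the gradient at x_0 and apply the update.
f'(x) = 72*x + 43
f'(6.1076) = 72*6.1076 + 43 = 482.7472
x_1 = 6.1076 - 0.02*482.7472 = -3.5473


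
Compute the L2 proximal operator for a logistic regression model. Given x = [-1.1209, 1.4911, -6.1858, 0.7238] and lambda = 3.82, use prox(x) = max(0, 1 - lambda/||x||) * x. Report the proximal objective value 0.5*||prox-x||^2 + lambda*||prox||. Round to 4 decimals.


Step 1: Compute ||x||.
||x|| = 6.5014
Step 2: Compute scaling factor.
scale = max(0, 1 - 3.82/6.5014) = 0.4124
Step 3: prox(x) = [-0.4623, 0.615, -2.5512, 0.2985]
||prox(x)|| = 2.6814
Step 4: Proximal objective.
0.5*||prox-x||^2 = 7.2962
lambda*||prox|| = 10.2429
Total = 17.539


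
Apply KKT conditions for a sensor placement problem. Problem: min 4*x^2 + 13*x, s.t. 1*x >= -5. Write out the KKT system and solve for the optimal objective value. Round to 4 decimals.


Step 1: Try lambda = 0 (constraint inactive).
Stationarity: 2*4*x + 13 = 0
x* = -13/(2*4) = -1.625
Check constraint: 1*-1.625 = -1.625 >= -5 -- satisfied.
Step 2: Compute optimal value.
f(x*) = 4*(-1.625)^2 + 13*(-1.625) = -10.5625


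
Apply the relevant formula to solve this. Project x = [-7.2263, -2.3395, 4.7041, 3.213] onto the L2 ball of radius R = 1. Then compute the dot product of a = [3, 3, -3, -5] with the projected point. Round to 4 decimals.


Step 1: Compute ||x|| (intermediates to 6 decimals).
||x|| = sqrt((-7.2263)^2 + (-2.3395)^2 + 4.7041^2 + 3.213^2) = 9.494451
Step 2: Project.
Since ||x|| > R, scale = R/||x|| = 1/9.494451 = 0.105325, proj(x) = scale * x
proj(x) = [-0.76111, -0.246408, 0.495459, 0.338409]
Step 3: Dot product.
a^T * proj(x) = 3*(-0.76111) + 3*(-0.246408) - 3*0.495459 - 5*0.338409 = -6.201


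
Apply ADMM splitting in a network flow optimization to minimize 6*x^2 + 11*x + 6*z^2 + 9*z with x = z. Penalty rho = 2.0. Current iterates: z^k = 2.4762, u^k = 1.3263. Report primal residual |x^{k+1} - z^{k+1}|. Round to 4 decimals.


ADMM iteration with rho = 2.0, z^k = 2.4762, u^k = 1.3263
Step 1: x-update.
Minimize 6*x^2 + 11*x + (2.0/2)*(x - 2.4762 + 1.3263)^2
FOC: (2*6 + 2.0)*x = -11 + 2.0*(2.4762 - 1.3263)
x^{k+1} = -0.6214
Step 2: z-update.
Minimize 6*z^2 + 9*z + (2.0/2)*(-0.6214 - z + 1.3263)^2
FOC: (2*6 + 2.0)*z = -9 + 2.0*(-0.6214 + 1.3263)
z^{k+1} = -0.5422
Step 3: u-update.
u^{k+1} = 1.3263 - 0.6214 + 0.5422 = 1.247
Step 4: Primal residual = |-0.6214 + 0.5422| = 0.0793


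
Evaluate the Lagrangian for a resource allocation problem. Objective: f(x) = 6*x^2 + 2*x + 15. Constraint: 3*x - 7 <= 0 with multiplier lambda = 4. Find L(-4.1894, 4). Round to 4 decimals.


Step 1: Evaluate f(x).
f(-4.1894) = 6*(-4.1894)^2 + 2*(-4.1894) + 15 = 111.9276
Step 2: Evaluate g(x).
g(-4.1894) = 3*-4.1894 - 7 = -19.5682
Step 3: Compute Lagrangian.
L = 111.9276 + 4*-19.5682 = 33.6548


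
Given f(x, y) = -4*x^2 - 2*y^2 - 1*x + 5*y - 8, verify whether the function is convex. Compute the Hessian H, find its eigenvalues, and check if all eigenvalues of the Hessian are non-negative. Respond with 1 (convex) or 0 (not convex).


The Hessian of f(x,y) = -4*x^2 - 2*y^2 - 1*x + 5*y - 8 is:
H = [[-8, 0], [0, -4]]
Trace = -8 - 4 = -12
Determinant = -8*-4 - (0)^2 = 32
Discriminant = (-12)^2 - 4*32 = 16.0
Eigenvalues: lambda_1 = -8.0, lambda_2 = -4.0
The function is not convex.

0


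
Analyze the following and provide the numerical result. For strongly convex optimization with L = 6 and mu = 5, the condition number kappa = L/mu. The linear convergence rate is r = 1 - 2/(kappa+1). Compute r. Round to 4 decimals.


Step 1: Compute the condition number.
kappa = L/mu = 6/5 = 1.2
Step 2: Compute the convergence rate.
r = 1 - 2/(kappa + 1) = 1 - 2*mu/(L + mu) = (L - mu)/(L + mu) = 1/11 = 0.0909


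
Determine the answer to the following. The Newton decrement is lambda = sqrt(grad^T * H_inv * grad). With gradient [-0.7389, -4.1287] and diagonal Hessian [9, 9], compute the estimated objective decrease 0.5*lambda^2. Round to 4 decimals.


Step 1: H is diagonal, so H^(-1) * g = [-0.0821, -0.4587].
Step 2: g^T H^(-1) g = sum_i g_i^2 / H_ii
  = (-0.7389)^2/9 + (-4.1287)^2/9
  = 0.0607 + 1.894 = 1.9547
Step 3: Objective decrease = 0.5 * g^T H^(-1) g = 0.9773


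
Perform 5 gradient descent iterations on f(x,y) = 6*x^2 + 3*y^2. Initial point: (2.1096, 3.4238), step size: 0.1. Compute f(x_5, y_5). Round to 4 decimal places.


Gradient descent on f(x,y) = 6*x^2 + 3*y^2.
Starting point: (2.1096, 3.4238), alpha = 0.1
Step 1: grad_x = 2*6*2.1096 = 25.3152, grad_y = 2*3*3.4238 = 20.5428
  x_1 = 2.1096 - 0.1*25.3152 = -0.4219
  y_1 = 3.4238 - 0.1*20.5428 = 1.3695
Step 2: grad_x = 2*6*-0.4219 = -5.063, grad_y = 2*3*1.3695 = 8.2171
  x_2 = -0.4219 - 0.1*-5.063 = 0.0844
  y_2 = 1.3695 - 0.1*8.2171 = 0.5478
Step 3: grad_x = 2*6*0.0844 = 1.0126, grad_y = 2*3*0.5478 = 3.2868
  x_3 = 0.0844 - 0.1*1.0126 = -0.0169
  y_3 = 0.5478 - 0.1*3.2868 = 0.2191
Step 4: grad_x = 2*6*-0.0169 = -0.2025, grad_y = 2*3*0.2191 = 1.3147
  x_4 = -0.0169 - 0.1*-0.2025 = 0.0034
  y_4 = 0.2191 - 0.1*1.3147 = 0.0876
Step 5: grad_x = 2*6*0.0034 = 0.0405, grad_y = 2*3*0.0876 = 0.5259
  x_5 = 0.0034 - 0.1*0.0405 = -0.0007
  y_5 = 0.0876 - 0.1*0.5259 = 0.0351
f(-0.0007, 0.0351) = 6*(-0.0007)^2 + 3*0.0351^2 = 0.0037


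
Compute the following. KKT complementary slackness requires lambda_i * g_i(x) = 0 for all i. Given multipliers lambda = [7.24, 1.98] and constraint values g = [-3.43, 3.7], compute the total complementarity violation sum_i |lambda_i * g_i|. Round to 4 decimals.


KKT complementary slackness check:
lambda_1 * g_1 = 7.24 * -3.43 = -24.8332
lambda_2 * g_2 = 1.98 * 3.7 = 7.326
Total violation = 24.8332 + 7.326 = 32.1592


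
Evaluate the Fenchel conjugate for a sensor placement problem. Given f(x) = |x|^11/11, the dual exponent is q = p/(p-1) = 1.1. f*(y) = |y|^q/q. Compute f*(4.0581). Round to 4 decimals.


The conjugate exponent q satisfies 1/p + 1/q = 1.
p = 11, so q = 11/(11 - 1) = 1.1
|y|^q = 4.0581^1.1 = 4.6683
f*(4.0581) = 4.6683 / 1.1 = 4.2439


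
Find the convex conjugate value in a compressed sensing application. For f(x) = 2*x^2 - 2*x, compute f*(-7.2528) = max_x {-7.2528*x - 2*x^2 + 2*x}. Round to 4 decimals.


f*(y) = sup_x {y*x - a*x^2 - b*x} = sup_x {(y-b)*x - a*x^2}
FOC: (y - b) - 2a*x = 0 => x* = (y - b)/(2a)
x* = (-7.2528 + 2)/(2*2) = -1.3132
f*(-7.2528) = (y-b)^2/(4a) = (-7.2528 + 2)^2/(4*2)
= 27.5919/8 = 3.449


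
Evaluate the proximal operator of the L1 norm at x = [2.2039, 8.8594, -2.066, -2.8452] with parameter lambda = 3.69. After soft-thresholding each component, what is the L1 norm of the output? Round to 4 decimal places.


Soft-thresholding with lambda = 3.69:
prox(2.2039) = sign(2.2039)*max(|2.2039| - 3.69, 0) = 0.0
prox(8.8594) = sign(8.8594)*max(|8.8594| - 3.69, 0) = 5.1694
prox(-2.066) = sign(-2.066)*max(|-2.066| - 3.69, 0) = 0.0
prox(-2.8452) = sign(-2.8452)*max(|-2.8452| - 3.69, 0) = 0.0
prox(x) = [0.0, 5.1694, 0.0, 0.0]
||prox(x)||_1 = 0.0 + 5.1694 + 0.0 + 0.0 = 5.1694


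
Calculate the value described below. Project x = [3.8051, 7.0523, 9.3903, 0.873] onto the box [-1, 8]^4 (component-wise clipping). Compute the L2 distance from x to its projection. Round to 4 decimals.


Project each component onto [-1, 8].
clip(3.8051) = 3.8051, clip(7.0523) = 7.0523, clip(9.3903) = 8.0, clip(0.873) = 0.873
Projection = [3.8051, 7.0523, 8.0, 0.873]
Squared diffs: [0.0, 0.0, 1.9329, 0.0]
Distance = sqrt(1.9329) = 1.3903


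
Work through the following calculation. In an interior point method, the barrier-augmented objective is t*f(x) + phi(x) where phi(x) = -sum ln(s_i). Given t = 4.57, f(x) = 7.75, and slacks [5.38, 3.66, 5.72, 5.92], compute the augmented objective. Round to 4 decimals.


Step 1: Compute log-barrier.
ln values: [1.6827, 1.2975, 1.744, 1.7783]
phi = -(1.6827 + 1.2975 + 1.744 + 1.7783) = -6.5025
Step 2: Compute augmented objective.
t*f(x) = 4.57*7.75 = 35.4175
Total = 35.4175 - 6.5025 = 28.915


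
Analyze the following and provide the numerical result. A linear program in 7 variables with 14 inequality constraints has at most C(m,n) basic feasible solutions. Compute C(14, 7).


Each vertex corresponds to some choice of n active constraints out of m, so the number of vertices is at most C(m, n) = m! / (n!(m-n)!).
m = 14, n = 7
Numerator: 14 * 13 * 12 * 11 * 10 * 9 * 8
Denominator: 7! = 5040
C(14, 7) = 3432


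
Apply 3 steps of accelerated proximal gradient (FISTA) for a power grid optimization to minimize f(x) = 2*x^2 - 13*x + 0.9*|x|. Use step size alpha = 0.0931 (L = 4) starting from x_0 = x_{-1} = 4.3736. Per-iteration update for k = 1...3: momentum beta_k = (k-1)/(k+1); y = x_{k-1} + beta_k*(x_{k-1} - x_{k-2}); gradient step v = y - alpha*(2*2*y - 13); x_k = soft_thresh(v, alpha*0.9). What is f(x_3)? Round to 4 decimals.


FISTA on f(x) = 2*x^2 - 13*x + 0.9*|x|
L = 4, alpha = 0.0931
Iteration 1: beta = 0.0, y = 4.3736 + 0.0*(4.3736 - 4.3736) = 4.3736
  grad(y) = 4.4944, v = y - alpha*grad = 3.9552
  prox(v) = soft_thresh(3.9552, 0.0838) = 3.8714
Iteration 2: beta = 0.3333, y = 3.8714 + 0.3333*(3.8714 - 4.3736) = 3.704
  grad(y) = 1.8159, v = y - alpha*grad = 3.5349
  prox(v) = soft_thresh(3.5349, 0.0838) = 3.4511
Iteration 3: beta = 0.5, y = 3.4511 + 0.5*(3.4511 - 3.8714) = 3.241
  grad(y) = -0.036, v = y - alpha*grad = 3.2443
  prox(v) = soft_thresh(3.2443, 0.0838) = 3.1606
f(x_3) = 2*3.1606^2 - 13*3.1606 + 0.9*|3.1606| = -18.2645


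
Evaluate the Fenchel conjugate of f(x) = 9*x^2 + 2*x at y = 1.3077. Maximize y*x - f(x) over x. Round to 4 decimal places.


f*(y) = sup_x {y*x - a*x^2 - b*x} = sup_x {(y-b)*x - a*x^2}
FOC: (y - b) - 2a*x = 0 => x* = (y - b)/(2a)
x* = (1.3077 - 2)/(2*9) = -0.0385
f*(1.3077) = (y-b)^2/(4a) = (1.3077 - 2)^2/(4*9)
= 0.4793/36 = 0.0133


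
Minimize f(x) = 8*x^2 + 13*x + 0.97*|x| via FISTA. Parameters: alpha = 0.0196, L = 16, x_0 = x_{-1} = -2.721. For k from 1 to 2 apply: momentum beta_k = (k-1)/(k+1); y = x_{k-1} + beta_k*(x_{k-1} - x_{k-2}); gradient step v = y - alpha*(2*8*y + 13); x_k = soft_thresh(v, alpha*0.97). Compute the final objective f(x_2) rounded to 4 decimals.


FISTA on f(x) = 8*x^2 + 13*x + 0.97*|x|
L = 16, alpha = 0.0196
Iteration 1: beta = 0.0, y = -2.721 + 0.0*(-2.721 + 2.721) = -2.721
  grad(y) = -30.536, v = y - alpha*grad = -2.1225
  prox(v) = soft_thresh(-2.1225, 0.019) = -2.1035
Iteration 2: beta = 0.3333, y = -2.1035 + 0.3333*(-2.1035 + 2.721) = -1.8976
  grad(y) = -17.3623, v = y - alpha*grad = -1.5573
  prox(v) = soft_thresh(-1.5573, 0.019) = -1.5383
f(x_2) = 8*(-1.5383)^2 + 13*(-1.5383) + 0.97*|-1.5383| = 0.4256


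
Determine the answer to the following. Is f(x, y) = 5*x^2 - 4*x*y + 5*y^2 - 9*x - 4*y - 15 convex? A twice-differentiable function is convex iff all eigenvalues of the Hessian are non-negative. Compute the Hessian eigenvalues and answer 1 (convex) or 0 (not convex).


The Hessian of f(x,y) = 5*x^2 - 4*x*y + 5*y^2 - 9*x - 4*y - 15 is:
H = [[10, -4], [-4, 10]]
Trace = 10 + 10 = 20
Determinant = 10*10 - (-4)^2 = 84
Discriminant = (20)^2 - 4*84 = 64.0
Eigenvalues: lambda_1 = 6.0, lambda_2 = 14.0
The function is convex.

1


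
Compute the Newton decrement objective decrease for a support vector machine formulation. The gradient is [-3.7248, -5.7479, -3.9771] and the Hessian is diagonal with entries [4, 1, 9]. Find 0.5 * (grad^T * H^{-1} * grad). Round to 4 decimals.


Step 1: H is diagonal, so H^(-1) * g = [-0.9312, -5.7479, -0.4419].
Step 2: g^T H^(-1) g = sum_i g_i^2 / H_ii
  = (-3.7248)^2/4 + (-5.7479)^2/1 + (-3.9771)^2/9
  = 3.4685 + 33.0384 + 1.7575 = 38.2644
Step 3: Objective decrease = 0.5 * g^T H^(-1) g = 19.1322


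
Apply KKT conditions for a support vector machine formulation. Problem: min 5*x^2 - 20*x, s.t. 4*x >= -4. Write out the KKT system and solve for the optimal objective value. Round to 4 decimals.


Step 1: Try lambda = 0 (constraint inactive).
Stationarity: 2*5*x - 20 = 0
x* = 20/(2*5) = 2.0
Check constraint: 4*2.0 = 8.0 >= -4 -- satisfied.
Step 2: Compute optimal value.
f(x*) = 5*2.0^2 - 20*2.0 = -20.0


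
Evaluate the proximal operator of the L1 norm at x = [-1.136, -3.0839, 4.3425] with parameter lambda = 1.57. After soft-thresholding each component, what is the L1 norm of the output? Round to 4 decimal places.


Soft-thresholding with lambda = 1.57:
prox(-1.136) = sign(-1.136)*max(|-1.136| - 1.57, 0) = 0.0
prox(-3.0839) = sign(-3.0839)*max(|-3.0839| - 1.57, 0) = -1.5139
prox(4.3425) = sign(4.3425)*max(|4.3425| - 1.57, 0) = 2.7725
prox(x) = [0.0, -1.5139, 2.7725]
||prox(x)||_1 = 0.0 + 1.5139 + 2.7725 = 4.2864


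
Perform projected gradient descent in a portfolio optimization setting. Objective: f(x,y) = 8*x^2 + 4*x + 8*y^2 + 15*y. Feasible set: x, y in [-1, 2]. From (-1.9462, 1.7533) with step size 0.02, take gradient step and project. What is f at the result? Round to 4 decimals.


Step 1: Compute gradient at (-1.9462, 1.7533).
grad_x = 2*8*-1.9462 + 4 = -27.1392
grad_y = 2*8*1.7533 + 15 = 43.0528
Step 2: Gradient step.
x_raw = -1.9462 - 0.02*-27.1392 = -1.4034
y_raw = 1.7533 - 0.02*43.0528 = 0.8922
Step 3: Project onto [-1, 2].
x_proj = clip(-1.4034) = -1.0
y_proj = clip(0.8922) = 0.8922
Step 4: Evaluate f.
f(-1.0, 0.8922) = 23.7525


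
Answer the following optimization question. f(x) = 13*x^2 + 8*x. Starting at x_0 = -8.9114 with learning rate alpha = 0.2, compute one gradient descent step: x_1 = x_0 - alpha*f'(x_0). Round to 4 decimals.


We compute the gradient at x_0 and apply the update.
f'(x) = 26*x + 8
f'(-8.9114) = 26*-8.9114 + 8 = -223.6964
x_1 = -8.9114 - 0.2*-223.6964 = 35.8279


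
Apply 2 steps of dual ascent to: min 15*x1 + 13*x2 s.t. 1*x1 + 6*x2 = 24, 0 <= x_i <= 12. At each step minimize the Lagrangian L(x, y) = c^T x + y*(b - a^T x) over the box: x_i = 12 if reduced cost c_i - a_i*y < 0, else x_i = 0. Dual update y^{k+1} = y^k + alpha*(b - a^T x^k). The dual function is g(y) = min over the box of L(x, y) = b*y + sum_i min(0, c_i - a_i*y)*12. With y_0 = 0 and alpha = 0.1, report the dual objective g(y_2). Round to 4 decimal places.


Dual ascent for LP: min 15*x1 + 13*x2, 1*x1 + 6*x2 = 24, 0 <= x_i <= 12
Step 1: y^k = 0.0, reduced costs: (15.0, 13.0)
  x^k = (0.0, 0.0), subgradient = b - a^T x = 24.0
  y^{k+1} = 0.0 + 0.1*24.0 = 2.4
Step 2: y^k = 2.4, reduced costs: (12.6, -1.4)
  x^k = (0.0, 12.0), subgradient = b - a^T x = -48.0
  y^{k+1} = 2.4 + 0.1*-48.0 = -2.4
Dual objective at y_2 = -2.4: reduced costs (17.4, 27.4), box minimizer x = (0.0, 0.0)
g(y_2) = b*y + (c1 - a1*y)*x1 + (c2 - a2*y)*x2 = 24*(-2.4) + 17.4*0.0 + 27.4*0.0 = -57.6 + 0.0 + 0.0 = -57.6


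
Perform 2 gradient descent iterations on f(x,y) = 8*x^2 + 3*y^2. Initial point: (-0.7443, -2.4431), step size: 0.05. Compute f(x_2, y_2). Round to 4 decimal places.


Gradient descent on f(x,y) = 8*x^2 + 3*y^2.
Starting point: (-0.7443, -2.4431), alpha = 0.05
Step 1: grad_x = 2*8*-0.7443 = -11.9088, grad_y = 2*3*-2.4431 = -14.6586
  x_1 = -0.7443 - 0.05*-11.9088 = -0.1489
  y_1 = -2.4431 - 0.05*-14.6586 = -1.7102
Step 2: grad_x = 2*8*-0.1489 = -2.3818, grad_y = 2*3*-1.7102 = -10.261
  x_2 = -0.1489 - 0.05*-2.3818 = -0.0298
  y_2 = -1.7102 - 0.05*-10.261 = -1.1971
f(-0.0298, -1.1971) = 8*(-0.0298)^2 + 3*(-1.1971)^2 = 4.3064


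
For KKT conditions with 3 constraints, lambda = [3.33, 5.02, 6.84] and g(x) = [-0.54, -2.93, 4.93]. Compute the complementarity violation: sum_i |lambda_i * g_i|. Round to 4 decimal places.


KKT complementary slackness check:
lambda_1 * g_1 = 3.33 * -0.54 = -1.7982
lambda_2 * g_2 = 5.02 * -2.93 = -14.7086
lambda_3 * g_3 = 6.84 * 4.93 = 33.7212
Total violation = 1.7982 + 14.7086 + 33.7212 = 50.228


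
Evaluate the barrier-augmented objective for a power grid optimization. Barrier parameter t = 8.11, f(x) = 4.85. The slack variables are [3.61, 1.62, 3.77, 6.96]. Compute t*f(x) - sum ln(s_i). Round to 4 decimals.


Step 1: Compute log-barrier.
ln values: [1.2837, 0.4824, 1.3271, 1.9402]
phi = -(1.2837 + 0.4824 + 1.3271 + 1.9402) = -5.0334
Step 2: Compute augmented objective.
t*f(x) = 8.11*4.85 = 39.3335
Total = 39.3335 - 5.0334 = 34.3001


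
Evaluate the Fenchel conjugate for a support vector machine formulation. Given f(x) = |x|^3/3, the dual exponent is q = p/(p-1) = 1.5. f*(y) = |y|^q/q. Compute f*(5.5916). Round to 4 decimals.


The conjugate exponent q satisfies 1/p + 1/q = 1.
p = 3, so q = 3/(3 - 1) = 1.5
|y|^q = 5.5916^1.5 = 13.2222
f*(5.5916) = 13.2222 / 1.5 = 8.8148


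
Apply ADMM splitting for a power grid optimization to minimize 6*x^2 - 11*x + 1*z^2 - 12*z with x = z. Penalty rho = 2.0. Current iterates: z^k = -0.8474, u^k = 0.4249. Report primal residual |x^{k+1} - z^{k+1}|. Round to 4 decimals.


ADMM iteration with rho = 2.0, z^k = -0.8474, u^k = 0.4249
Step 1: x-update.
Minimize 6*x^2 - 11*x + (2.0/2)*(x + 0.8474 + 0.4249)^2
FOC: (2*6 + 2.0)*x = 11 + 2.0*(-0.8474 - 0.4249)
x^{k+1} = 0.604
Step 2: z-update.
Minimize 1*z^2 - 12*z + (2.0/2)*(0.604 - z + 0.4249)^2
FOC: (2*1 + 2.0)*z = 12 + 2.0*(0.604 + 0.4249)
z^{k+1} = 3.5144
Step 3: u-update.
u^{k+1} = 0.4249 + 0.604 - 3.5144 = -2.4856
Step 4: Primal residual = |0.604 - 3.5144| = 2.9105


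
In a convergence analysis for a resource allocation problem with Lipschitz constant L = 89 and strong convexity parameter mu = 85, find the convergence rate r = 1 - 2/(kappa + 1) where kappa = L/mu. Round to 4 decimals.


Step 1: Compute the condition number.
kappa = L/mu = 89/85 = 1.0471
Step 2: Compute the convergence rate.
r = 1 - 2/(kappa + 1) = 1 - 2*mu/(L + mu) = (L - mu)/(L + mu) = 4/174 = 0.023


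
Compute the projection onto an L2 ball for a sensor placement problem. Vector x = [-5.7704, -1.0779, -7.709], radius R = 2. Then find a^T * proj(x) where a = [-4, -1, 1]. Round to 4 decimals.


Step 1: Compute ||x|| (intermediates to 6 decimals).
||x|| = sqrt((-5.7704)^2 + (-1.0779)^2 + (-7.709)^2) = 9.689585
Step 2: Project.
Since ||x|| > R, scale = R/||x|| = 2/9.689585 = 0.206407, proj(x) = scale * x
proj(x) = [-1.191051, -0.222486, -1.591192]
Step 3: Dot product.
a^T * proj(x) = -4*(-1.191051) - 1*(-0.222486) + 1*(-1.591192) = 3.3955


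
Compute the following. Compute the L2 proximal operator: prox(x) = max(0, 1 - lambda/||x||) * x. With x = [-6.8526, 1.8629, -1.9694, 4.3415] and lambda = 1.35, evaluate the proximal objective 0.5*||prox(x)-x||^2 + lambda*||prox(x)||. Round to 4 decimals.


Step 1: Compute ||x||.
||x|| = 8.5531
Step 2: Compute scaling factor.
scale = max(0, 1 - 1.35/8.5531) = 0.8422
Step 3: prox(x) = [-5.771, 1.5689, -1.6586, 3.6562]
||prox(x)|| = 7.2031
Step 4: Proximal objective.
0.5*||prox-x||^2 = 0.9113
lambda*||prox|| = 9.7242
Total = 10.6354


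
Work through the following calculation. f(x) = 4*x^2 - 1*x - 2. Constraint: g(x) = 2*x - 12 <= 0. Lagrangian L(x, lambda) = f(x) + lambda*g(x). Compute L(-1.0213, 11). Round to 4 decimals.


Step 1: Evaluate f(x).
f(-1.0213) = 4*(-1.0213)^2 - 1*(-1.0213) - 2 = 3.1935
Step 2: Evaluate g(x).
g(-1.0213) = 2*-1.0213 - 12 = -14.0426
Step 3: Compute Lagrangian.
L = 3.1935 + 11*-14.0426 = -151.2751


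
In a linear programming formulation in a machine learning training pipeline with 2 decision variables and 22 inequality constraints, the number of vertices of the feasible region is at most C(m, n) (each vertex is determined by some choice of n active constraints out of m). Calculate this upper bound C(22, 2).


Each vertex corresponds to some choice of n active constraints out of m, so the number of vertices is at most C(m, n) = m! / (n!(m-n)!).
m = 22, n = 2
Numerator: 22 * 21
Denominator: 2! = 2
C(22, 2) = 231


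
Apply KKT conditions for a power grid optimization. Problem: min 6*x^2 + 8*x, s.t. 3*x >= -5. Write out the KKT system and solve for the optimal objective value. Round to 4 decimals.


Step 1: Try lambda = 0 (constraint inactive).
Stationarity: 2*6*x + 8 = 0
x* = -8/(2*6) = -2/3 = -0.6667 (rounded; the exact value -2/3 is used below)
Check constraint: 3*-0.6667 = -2.0001 >= -5 -- satisfied.
Step 2: Compute optimal value.
f(x*) = 6*(-2/3)^2 + 8*(-2/3) = -2.6667


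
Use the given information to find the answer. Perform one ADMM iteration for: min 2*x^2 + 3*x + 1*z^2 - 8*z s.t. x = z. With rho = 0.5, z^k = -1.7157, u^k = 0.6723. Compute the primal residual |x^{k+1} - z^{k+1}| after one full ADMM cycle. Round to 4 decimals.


ADMM iteration with rho = 0.5, z^k = -1.7157, u^k = 0.6723
Step 1: x-update.
Minimize 2*x^2 + 3*x + (0.5/2)*(x + 1.7157 + 0.6723)^2
FOC: (2*2 + 0.5)*x = -3 + 0.5*(-1.7157 - 0.6723)
x^{k+1} = -0.932
Step 2: z-update.
Minimize 1*z^2 - 8*z + (0.5/2)*(-0.932 - z + 0.6723)^2
FOC: (2*1 + 0.5)*z = 8 + 0.5*(-0.932 + 0.6723)
z^{k+1} = 3.1481
Step 3: u-update.
u^{k+1} = 0.6723 - 0.932 - 3.1481 = -3.4078
Step 4: Primal residual = |-0.932 - 3.1481| = 4.0801


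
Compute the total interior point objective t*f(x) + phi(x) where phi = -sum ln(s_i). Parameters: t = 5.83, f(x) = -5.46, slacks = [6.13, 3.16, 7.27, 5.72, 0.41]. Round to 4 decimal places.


Step 1: Compute log-barrier.
ln values: [1.8132, 1.1506, 1.9838, 1.744, -0.8916]
phi = -(1.8132 + 1.1506 + 1.9838 + 1.744 - 0.8916) = -5.7999
Step 2: Compute augmented objective.
t*f(x) = 5.83*-5.46 = -31.8318
Total = -31.8318 - 5.7999 = -37.6317


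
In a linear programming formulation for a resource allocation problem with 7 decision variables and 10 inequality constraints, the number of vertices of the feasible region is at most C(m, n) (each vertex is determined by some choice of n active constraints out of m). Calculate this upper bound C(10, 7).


Each vertex corresponds to some choice of n active constraints out of m, so the number of vertices is at most C(m, n) = m! / (n!(m-n)!).
m = 10, n = 7
Numerator: 10 * 9 * 8 * 7 * 6 * 5 * 4
Denominator: 7! = 5040
C(10, 7) = 120


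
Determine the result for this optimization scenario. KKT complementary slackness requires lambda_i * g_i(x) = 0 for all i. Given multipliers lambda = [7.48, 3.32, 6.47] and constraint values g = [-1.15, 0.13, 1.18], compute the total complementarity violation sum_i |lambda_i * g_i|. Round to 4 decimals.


KKT complementary slackness check:
lambda_1 * g_1 = 7.48 * -1.15 = -8.602
lambda_2 * g_2 = 3.32 * 0.13 = 0.4316
lambda_3 * g_3 = 6.47 * 1.18 = 7.6346
Total violation = 8.602 + 0.4316 + 7.6346 = 16.6682


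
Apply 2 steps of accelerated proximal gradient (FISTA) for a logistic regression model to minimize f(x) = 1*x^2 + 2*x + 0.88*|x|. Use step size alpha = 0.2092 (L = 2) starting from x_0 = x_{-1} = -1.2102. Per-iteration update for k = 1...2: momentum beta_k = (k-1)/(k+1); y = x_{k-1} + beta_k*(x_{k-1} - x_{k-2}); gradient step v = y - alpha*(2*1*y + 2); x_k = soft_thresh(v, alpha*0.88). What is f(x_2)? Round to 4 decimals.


FISTA on f(x) = 1*x^2 + 2*x + 0.88*|x|
L = 2, alpha = 0.2092
Iteration 1: beta = 0.0, y = -1.2102 + 0.0*(-1.2102 + 1.2102) = -1.2102
  grad(y) = -0.4204, v = y - alpha*grad = -1.1223
  prox(v) = soft_thresh(-1.1223, 0.1841) = -0.9382
Iteration 2: beta = 0.3333, y = -0.9382 + 0.3333*(-0.9382 + 1.2102) = -0.8475
  grad(y) = 0.305, v = y - alpha*grad = -0.9113
  prox(v) = soft_thresh(-0.9113, 0.1841) = -0.7272
f(x_2) = 1*(-0.7272)^2 + 2*(-0.7272) + 0.88*|-0.7272| = -0.2856


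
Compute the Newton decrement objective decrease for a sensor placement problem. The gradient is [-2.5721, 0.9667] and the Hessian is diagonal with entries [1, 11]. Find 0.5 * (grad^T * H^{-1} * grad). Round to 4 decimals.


Step 1: H is diagonal, so H^(-1) * g = [-2.5721, 0.0879].
Step 2: g^T H^(-1) g = sum_i g_i^2 / H_ii
  = (-2.5721)^2/1 + (0.9667)^2/11
  = 6.6157 + 0.085 = 6.7007
Step 3: Objective decrease = 0.5 * g^T H^(-1) g = 3.3503


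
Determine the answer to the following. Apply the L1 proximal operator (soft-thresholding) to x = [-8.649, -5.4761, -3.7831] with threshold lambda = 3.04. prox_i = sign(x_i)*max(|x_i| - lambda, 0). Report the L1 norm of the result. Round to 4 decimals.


Soft-thresholding with lambda = 3.04:
prox(-8.649) = sign(-8.649)*max(|-8.649| - 3.04, 0) = -5.609
prox(-5.4761) = sign(-5.4761)*max(|-5.4761| - 3.04, 0) = -2.4361
prox(-3.7831) = sign(-3.7831)*max(|-3.7831| - 3.04, 0) = -0.7431
prox(x) = [-5.609, -2.4361, -0.7431]
||prox(x)||_1 = 5.609 + 2.4361 + 0.7431 = 8.7882


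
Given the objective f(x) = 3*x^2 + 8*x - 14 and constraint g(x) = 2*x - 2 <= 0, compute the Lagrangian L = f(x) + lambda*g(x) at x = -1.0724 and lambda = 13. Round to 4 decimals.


Step 1: Evaluate f(x).
f(-1.0724) = 3*(-1.0724)^2 + 8*(-1.0724) - 14 = -19.1291
Step 2: Evaluate g(x).
g(-1.0724) = 2*-1.0724 - 2 = -4.1448
Step 3: Compute Lagrangian.
L = -19.1291 + 13*-4.1448 = -73.0115


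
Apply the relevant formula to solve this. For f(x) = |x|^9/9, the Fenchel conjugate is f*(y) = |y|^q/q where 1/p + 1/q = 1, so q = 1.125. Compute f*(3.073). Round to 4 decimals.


The conjugate exponent q satisfies 1/p + 1/q = 1.
p = 9, so q = 9/(9 - 1) = 1.125
|y|^q = 3.073^1.125 = 3.536
f*(3.073) = 3.536 / 1.125 = 3.1431


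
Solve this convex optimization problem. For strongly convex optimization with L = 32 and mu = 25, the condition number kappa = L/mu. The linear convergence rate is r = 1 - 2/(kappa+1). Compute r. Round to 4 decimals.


Step 1: Compute the condition number.
kappa = L/mu = 32/25 = 1.28
Step 2: Compute the convergence rate.
r = 1 - 2/(kappa + 1) = 1 - 2*mu/(L + mu) = (L - mu)/(L + mu) = 7/57 = 0.1228


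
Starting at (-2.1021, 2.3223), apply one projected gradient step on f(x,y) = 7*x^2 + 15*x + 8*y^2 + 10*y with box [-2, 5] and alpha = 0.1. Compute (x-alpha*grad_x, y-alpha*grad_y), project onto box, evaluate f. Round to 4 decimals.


Step 1: Compute gradient at (-2.1021, 2.3223).
grad_x = 2*7*-2.1021 + 15 = -14.4294
grad_y = 2*8*2.3223 + 10 = 47.1568
Step 2: Gradient step.
x_raw = -2.1021 - 0.1*-14.4294 = -0.6592
y_raw = 2.3223 - 0.1*47.1568 = -2.3934
Step 3: Project onto [-2, 5].
x_proj = clip(-0.6592) = -0.6592
y_proj = clip(-2.3934) = -2.0
Step 4: Evaluate f.
f(-0.6592, -2.0) = 5.154


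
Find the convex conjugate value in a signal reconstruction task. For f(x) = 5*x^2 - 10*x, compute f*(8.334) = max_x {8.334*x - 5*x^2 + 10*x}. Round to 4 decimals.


f*(y) = sup_x {y*x - a*x^2 - b*x} = sup_x {(y-b)*x - a*x^2}
FOC: (y - b) - 2a*x = 0 => x* = (y - b)/(2a)
x* = (8.334 + 10)/(2*5) = 1.8334
f*(8.334) = (y-b)^2/(4a) = (8.334 + 10)^2/(4*5)
= 336.1356/20 = 16.8068


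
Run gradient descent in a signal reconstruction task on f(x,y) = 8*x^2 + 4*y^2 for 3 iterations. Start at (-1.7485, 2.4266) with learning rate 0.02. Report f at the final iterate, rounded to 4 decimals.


Gradient descent on f(x,y) = 8*x^2 + 4*y^2.
Starting point: (-1.7485, 2.4266), alpha = 0.02
Step 1: grad_x = 2*8*-1.7485 = -27.976, grad_y = 2*4*2.4266 = 19.4128
  x_1 = -1.7485 - 0.02*-27.976 = -1.189
  y_1 = 2.4266 - 0.02*19.4128 = 2.0383
Step 2: grad_x = 2*8*-1.189 = -19.0237, grad_y = 2*4*2.0383 = 16.3068
  x_2 = -1.189 - 0.02*-19.0237 = -0.8085
  y_2 = 2.0383 - 0.02*16.3068 = 1.7122
Step 3: grad_x = 2*8*-0.8085 = -12.9361, grad_y = 2*4*1.7122 = 13.6977
  x_3 = -0.8085 - 0.02*-12.9361 = -0.5498
  y_3 = 1.7122 - 0.02*13.6977 = 1.4383
f(-0.5498, 1.4383) = 8*(-0.5498)^2 + 4*1.4383^2 = 10.6924
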